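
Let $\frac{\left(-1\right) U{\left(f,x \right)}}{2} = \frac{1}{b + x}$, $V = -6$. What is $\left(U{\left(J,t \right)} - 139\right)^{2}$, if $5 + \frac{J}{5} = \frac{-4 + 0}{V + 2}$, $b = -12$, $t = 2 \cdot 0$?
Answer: $\frac{693889}{36} \approx 19275.0$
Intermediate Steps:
$t = 0$
$J = -20$ ($J = -25 + 5 \frac{-4 + 0}{-6 + 2} = -25 + 5 \left(- \frac{4}{-4}\right) = -25 + 5 \left(\left(-4\right) \left(- \frac{1}{4}\right)\right) = -25 + 5 \cdot 1 = -25 + 5 = -20$)
$U{\left(f,x \right)} = - \frac{2}{-12 + x}$
$\left(U{\left(J,t \right)} - 139\right)^{2} = \left(- \frac{2}{-12 + 0} - 139\right)^{2} = \left(- \frac{2}{-12} - 139\right)^{2} = \left(\left(-2\right) \left(- \frac{1}{12}\right) - 139\right)^{2} = \left(\frac{1}{6} - 139\right)^{2} = \left(- \frac{833}{6}\right)^{2} = \frac{693889}{36}$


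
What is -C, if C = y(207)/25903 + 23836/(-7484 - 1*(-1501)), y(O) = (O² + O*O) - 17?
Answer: 104794485/154977649 ≈ 0.67619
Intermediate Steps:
y(O) = -17 + 2*O² (y(O) = (O² + O²) - 17 = 2*O² - 17 = -17 + 2*O²)
C = -104794485/154977649 (C = (-17 + 2*207²)/25903 + 23836/(-7484 - 1*(-1501)) = (-17 + 2*42849)*(1/25903) + 23836/(-7484 + 1501) = (-17 + 85698)*(1/25903) + 23836/(-5983) = 85681*(1/25903) + 23836*(-1/5983) = 85681/25903 - 23836/5983 = -104794485/154977649 ≈ -0.67619)
-C = -1*(-104794485/154977649) = 104794485/154977649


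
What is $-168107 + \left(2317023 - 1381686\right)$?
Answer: $767230$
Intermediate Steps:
$-168107 + \left(2317023 - 1381686\right) = -168107 + 935337 = 767230$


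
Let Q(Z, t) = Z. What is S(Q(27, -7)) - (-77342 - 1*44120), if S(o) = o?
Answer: 121489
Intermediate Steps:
S(Q(27, -7)) - (-77342 - 1*44120) = 27 - (-77342 - 1*44120) = 27 - (-77342 - 44120) = 27 - 1*(-121462) = 27 + 121462 = 121489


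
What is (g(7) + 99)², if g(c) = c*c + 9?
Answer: 24649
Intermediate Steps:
g(c) = 9 + c² (g(c) = c² + 9 = 9 + c²)
(g(7) + 99)² = ((9 + 7²) + 99)² = ((9 + 49) + 99)² = (58 + 99)² = 157² = 24649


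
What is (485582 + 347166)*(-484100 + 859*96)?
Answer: -334461575728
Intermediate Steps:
(485582 + 347166)*(-484100 + 859*96) = 832748*(-484100 + 82464) = 832748*(-401636) = -334461575728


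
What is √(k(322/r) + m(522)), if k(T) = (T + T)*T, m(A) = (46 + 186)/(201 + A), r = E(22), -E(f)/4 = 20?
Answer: √27367694418/28920 ≈ 5.7203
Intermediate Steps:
E(f) = -80 (E(f) = -4*20 = -80)
r = -80
m(A) = 232/(201 + A)
k(T) = 2*T² (k(T) = (2*T)*T = 2*T²)
√(k(322/r) + m(522)) = √(2*(322/(-80))² + 232/(201 + 522)) = √(2*(322*(-1/80))² + 232/723) = √(2*(-161/40)² + 232*(1/723)) = √(2*(25921/1600) + 232/723) = √(25921/800 + 232/723) = √(18926483/578400) = √27367694418/28920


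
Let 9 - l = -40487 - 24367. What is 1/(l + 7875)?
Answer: 1/72738 ≈ 1.3748e-5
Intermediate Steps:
l = 64863 (l = 9 - (-40487 - 24367) = 9 - 1*(-64854) = 9 + 64854 = 64863)
1/(l + 7875) = 1/(64863 + 7875) = 1/72738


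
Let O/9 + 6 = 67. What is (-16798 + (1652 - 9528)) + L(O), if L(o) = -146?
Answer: -24820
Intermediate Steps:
O = 549 (O = -54 + 9*67 = -54 + 603 = 549)
(-16798 + (1652 - 9528)) + L(O) = (-16798 + (1652 - 9528)) - 146 = (-16798 - 7876) - 146 = -24674 - 146 = -24820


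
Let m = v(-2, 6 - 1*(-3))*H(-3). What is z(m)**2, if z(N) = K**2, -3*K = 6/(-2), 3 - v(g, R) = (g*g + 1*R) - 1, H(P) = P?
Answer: 1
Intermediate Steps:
v(g, R) = 4 - R - g**2 (v(g, R) = 3 - ((g*g + 1*R) - 1) = 3 - ((g**2 + R) - 1) = 3 - ((R + g**2) - 1) = 3 - (-1 + R + g**2) = 3 + (1 - R - g**2) = 4 - R - g**2)
K = 1 (K = -2/(-2) = -2*(-1)/2 = -1/3*(-3) = 1)
m = 27 (m = (4 - (6 - 1*(-3)) - 1*(-2)**2)*(-3) = (4 - (6 + 3) - 1*4)*(-3) = (4 - 1*9 - 4)*(-3) = (4 - 9 - 4)*(-3) = -9*(-3) = 27)
z(N) = 1 (z(N) = 1**2 = 1)
z(m)**2 = 1**2 = 1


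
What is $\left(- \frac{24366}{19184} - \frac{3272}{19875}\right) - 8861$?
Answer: $- \frac{1689543423149}{190641000} \approx -8862.4$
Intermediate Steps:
$\left(- \frac{24366}{19184} - \frac{3272}{19875}\right) - 8861 = \left(\left(-24366\right) \frac{1}{19184} - \frac{3272}{19875}\right) - 8861 = \left(- \frac{12183}{9592} - \frac{3272}{19875}\right) - 8861 = - \frac{273522149}{190641000} - 8861 = - \frac{1689543423149}{190641000}$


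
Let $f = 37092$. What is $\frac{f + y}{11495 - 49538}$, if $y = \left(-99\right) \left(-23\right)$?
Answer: $- \frac{13123}{12681} \approx -1.0349$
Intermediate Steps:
$y = 2277$
$\frac{f + y}{11495 - 49538} = \frac{37092 + 2277}{11495 - 49538} = \frac{39369}{-38043} = 39369 \left(- \frac{1}{38043}\right) = - \frac{13123}{12681}$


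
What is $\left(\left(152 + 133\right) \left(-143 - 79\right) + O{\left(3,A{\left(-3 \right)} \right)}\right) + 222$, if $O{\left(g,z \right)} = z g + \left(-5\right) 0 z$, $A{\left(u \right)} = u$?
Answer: $-63057$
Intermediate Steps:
$O{\left(g,z \right)} = g z$ ($O{\left(g,z \right)} = g z + 0 z = g z + 0 = g z$)
$\left(\left(152 + 133\right) \left(-143 - 79\right) + O{\left(3,A{\left(-3 \right)} \right)}\right) + 222 = \left(\left(152 + 133\right) \left(-143 - 79\right) + 3 \left(-3\right)\right) + 222 = \left(285 \left(-222\right) - 9\right) + 222 = \left(-63270 - 9\right) + 222 = -63279 + 222 = -63057$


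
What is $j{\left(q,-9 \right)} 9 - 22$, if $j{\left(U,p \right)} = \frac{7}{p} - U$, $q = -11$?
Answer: $70$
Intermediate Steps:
$j{\left(U,p \right)} = - U + \frac{7}{p}$
$j{\left(q,-9 \right)} 9 - 22 = \left(\left(-1\right) \left(-11\right) + \frac{7}{-9}\right) 9 - 22 = \left(11 + 7 \left(- \frac{1}{9}\right)\right) 9 - 22 = \left(11 - \frac{7}{9}\right) 9 - 22 = \frac{92}{9} \cdot 9 - 22 = 92 - 22 = 70$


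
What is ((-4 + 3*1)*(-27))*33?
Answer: 891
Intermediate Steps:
((-4 + 3*1)*(-27))*33 = ((-4 + 3)*(-27))*33 = -1*(-27)*33 = 27*33 = 891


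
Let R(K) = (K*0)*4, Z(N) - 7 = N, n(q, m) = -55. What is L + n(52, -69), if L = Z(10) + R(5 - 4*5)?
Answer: -38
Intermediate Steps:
Z(N) = 7 + N
R(K) = 0 (R(K) = 0*4 = 0)
L = 17 (L = (7 + 10) + 0 = 17 + 0 = 17)
L + n(52, -69) = 17 - 55 = -38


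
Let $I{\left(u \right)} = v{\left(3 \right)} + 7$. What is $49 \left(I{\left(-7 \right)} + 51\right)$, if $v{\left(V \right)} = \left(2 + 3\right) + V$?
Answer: $3234$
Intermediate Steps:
$v{\left(V \right)} = 5 + V$
$I{\left(u \right)} = 15$ ($I{\left(u \right)} = \left(5 + 3\right) + 7 = 8 + 7 = 15$)
$49 \left(I{\left(-7 \right)} + 51\right) = 49 \left(15 + 51\right) = 49 \cdot 66 = 3234$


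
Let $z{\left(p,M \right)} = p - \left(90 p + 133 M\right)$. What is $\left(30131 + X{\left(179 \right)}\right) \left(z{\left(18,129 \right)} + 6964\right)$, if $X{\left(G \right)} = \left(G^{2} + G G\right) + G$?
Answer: $-1113353640$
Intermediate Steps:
$z{\left(p,M \right)} = - 133 M - 89 p$ ($z{\left(p,M \right)} = p - \left(90 p + 133 M\right) = - 133 M - 89 p$)
$X{\left(G \right)} = G + 2 G^{2}$ ($X{\left(G \right)} = \left(G^{2} + G^{2}\right) + G = 2 G^{2} + G = G + 2 G^{2}$)
$\left(30131 + X{\left(179 \right)}\right) \left(z{\left(18,129 \right)} + 6964\right) = \left(30131 + 179 \left(1 + 2 \cdot 179\right)\right) \left(\left(\left(-133\right) 129 - 1602\right) + 6964\right) = \left(30131 + 179 \left(1 + 358\right)\right) \left(\left(-17157 - 1602\right) + 6964\right) = \left(30131 + 179 \cdot 359\right) \left(-18759 + 6964\right) = \left(30131 + 64261\right) \left(-11795\right) = 94392 \left(-11795\right) = -1113353640$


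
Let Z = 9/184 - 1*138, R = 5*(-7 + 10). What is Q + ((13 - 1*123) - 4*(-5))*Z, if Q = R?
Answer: 1143615/92 ≈ 12431.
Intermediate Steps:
R = 15 (R = 5*3 = 15)
Q = 15
Z = -25383/184 (Z = 9*(1/184) - 138 = 9/184 - 138 = -25383/184 ≈ -137.95)
Q + ((13 - 1*123) - 4*(-5))*Z = 15 + ((13 - 1*123) - 4*(-5))*(-25383/184) = 15 + ((13 - 123) - 1*(-20))*(-25383/184) = 15 + (-110 + 20)*(-25383/184) = 15 - 90*(-25383/184) = 15 + 1142235/92 = 1143615/92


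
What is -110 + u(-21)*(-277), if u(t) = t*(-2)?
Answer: -11744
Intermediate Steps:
u(t) = -2*t
-110 + u(-21)*(-277) = -110 - 2*(-21)*(-277) = -110 + 42*(-277) = -110 - 11634 = -11744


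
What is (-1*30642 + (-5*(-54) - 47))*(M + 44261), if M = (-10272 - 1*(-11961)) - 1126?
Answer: -1363501256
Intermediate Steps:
M = 563 (M = (-10272 + 11961) - 1126 = 1689 - 1126 = 563)
(-1*30642 + (-5*(-54) - 47))*(M + 44261) = (-1*30642 + (-5*(-54) - 47))*(563 + 44261) = (-30642 + (270 - 47))*44824 = (-30642 + 223)*44824 = -30419*44824 = -1363501256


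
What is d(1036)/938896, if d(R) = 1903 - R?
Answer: 867/938896 ≈ 0.00092342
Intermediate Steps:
d(1036)/938896 = (1903 - 1*1036)/938896 = (1903 - 1036)*(1/938896) = 867*(1/938896) = 867/938896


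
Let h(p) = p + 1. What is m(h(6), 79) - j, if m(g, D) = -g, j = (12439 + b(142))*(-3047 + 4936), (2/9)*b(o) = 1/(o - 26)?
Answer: -5451385497/232 ≈ -2.3497e+7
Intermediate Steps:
b(o) = 9/(2*(-26 + o)) (b(o) = 9/(2*(o - 26)) = 9/(2*(-26 + o)))
j = 5451383873/232 (j = (12439 + 9/(2*(-26 + 142)))*(-3047 + 4936) = (12439 + (9/2)/116)*1889 = (12439 + (9/2)*(1/116))*1889 = (12439 + 9/232)*1889 = (2885857/232)*1889 = 5451383873/232 ≈ 2.3497e+7)
h(p) = 1 + p
m(h(6), 79) - j = -(1 + 6) - 1*5451383873/232 = -1*7 - 5451383873/232 = -7 - 5451383873/232 = -5451385497/232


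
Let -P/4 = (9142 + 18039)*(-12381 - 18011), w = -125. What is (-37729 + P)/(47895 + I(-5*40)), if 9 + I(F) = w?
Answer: 3304302079/47761 ≈ 69184.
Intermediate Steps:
I(F) = -134 (I(F) = -9 - 125 = -134)
P = 3304339808 (P = -4*(9142 + 18039)*(-12381 - 18011) = -108724*(-30392) = -4*(-826084952) = 3304339808)
(-37729 + P)/(47895 + I(-5*40)) = (-37729 + 3304339808)/(47895 - 134) = 3304302079/47761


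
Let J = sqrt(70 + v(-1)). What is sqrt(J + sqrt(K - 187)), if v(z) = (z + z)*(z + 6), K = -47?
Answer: sqrt(2*sqrt(15) + 3*I*sqrt(26)) ≈ 3.5279 + 2.168*I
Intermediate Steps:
v(z) = 2*z*(6 + z) (v(z) = (2*z)*(6 + z) = 2*z*(6 + z))
J = 2*sqrt(15) (J = sqrt(70 + 2*(-1)*(6 - 1)) = sqrt(70 + 2*(-1)*5) = sqrt(70 - 10) = sqrt(60) = 2*sqrt(15) ≈ 7.7460)
sqrt(J + sqrt(K - 187)) = sqrt(2*sqrt(15) + sqrt(-47 - 187)) = sqrt(2*sqrt(15) + sqrt(-234)) = sqrt(2*sqrt(15) + 3*I*sqrt(26))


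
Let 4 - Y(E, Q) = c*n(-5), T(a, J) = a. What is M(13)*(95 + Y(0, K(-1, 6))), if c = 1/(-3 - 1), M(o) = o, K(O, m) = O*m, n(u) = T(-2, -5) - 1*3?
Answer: 5083/4 ≈ 1270.8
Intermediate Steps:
n(u) = -5 (n(u) = -2 - 1*3 = -2 - 3 = -5)
c = -¼ (c = 1/(-4) = -¼ ≈ -0.25000)
Y(E, Q) = 11/4 (Y(E, Q) = 4 - (-1)*(-5)/4 = 4 - 1*5/4 = 4 - 5/4 = 11/4)
M(13)*(95 + Y(0, K(-1, 6))) = 13*(95 + 11/4) = 13*(391/4) = 5083/4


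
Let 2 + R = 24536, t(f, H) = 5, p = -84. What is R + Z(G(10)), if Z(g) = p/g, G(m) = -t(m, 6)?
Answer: 122754/5 ≈ 24551.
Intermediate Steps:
G(m) = -5 (G(m) = -1*5 = -5)
Z(g) = -84/g
R = 24534 (R = -2 + 24536 = 24534)
R + Z(G(10)) = 24534 - 84/(-5) = 24534 - 84*(-⅕) = 24534 + 84/5 = 122754/5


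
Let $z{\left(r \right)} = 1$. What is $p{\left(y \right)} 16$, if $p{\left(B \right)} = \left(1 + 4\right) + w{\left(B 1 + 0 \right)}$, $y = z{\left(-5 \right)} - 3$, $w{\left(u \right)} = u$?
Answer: $48$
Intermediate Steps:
$y = -2$ ($y = 1 - 3 = -2$)
$p{\left(B \right)} = 5 + B$ ($p{\left(B \right)} = \left(1 + 4\right) + \left(B 1 + 0\right) = 5 + \left(B + 0\right) = 5 + B$)
$p{\left(y \right)} 16 = \left(5 - 2\right) 16 = 3 \cdot 16 = 48$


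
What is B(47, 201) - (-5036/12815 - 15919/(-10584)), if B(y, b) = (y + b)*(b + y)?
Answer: 8341880374879/135633960 ≈ 61503.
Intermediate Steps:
B(y, b) = (b + y)**2 (B(y, b) = (b + y)*(b + y) = (b + y)**2)
B(47, 201) - (-5036/12815 - 15919/(-10584)) = (201 + 47)**2 - (-5036/12815 - 15919/(-10584)) = 248**2 - (-5036*1/12815 - 15919*(-1/10584)) = 61504 - (-5036/12815 + 15919/10584) = 61504 - 1*150700961/135633960 = 61504 - 150700961/135633960 = 8341880374879/135633960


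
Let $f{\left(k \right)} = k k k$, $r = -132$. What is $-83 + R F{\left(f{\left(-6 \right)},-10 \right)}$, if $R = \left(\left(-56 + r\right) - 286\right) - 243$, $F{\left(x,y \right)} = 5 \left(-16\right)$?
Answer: $57277$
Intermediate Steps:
$f{\left(k \right)} = k^{3}$ ($f{\left(k \right)} = k^{2} k = k^{3}$)
$F{\left(x,y \right)} = -80$
$R = -717$ ($R = \left(\left(-56 - 132\right) - 286\right) - 243 = \left(-188 - 286\right) - 243 = -474 - 243 = -717$)
$-83 + R F{\left(f{\left(-6 \right)},-10 \right)} = -83 - -57360 = -83 + 57360 = 57277$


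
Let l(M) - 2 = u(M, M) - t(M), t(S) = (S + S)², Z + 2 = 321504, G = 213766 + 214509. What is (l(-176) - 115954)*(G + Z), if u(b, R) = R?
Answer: -179970472864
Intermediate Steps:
G = 428275
Z = 321502 (Z = -2 + 321504 = 321502)
t(S) = 4*S² (t(S) = (2*S)² = 4*S²)
l(M) = 2 + M - 4*M² (l(M) = 2 + (M - 4*M²) = 2 + M - 4*M²)
(l(-176) - 115954)*(G + Z) = ((2 - 176 - 4*(-176)²) - 115954)*(428275 + 321502) = ((2 - 176 - 4*30976) - 115954)*749777 = ((2 - 176 - 123904) - 115954)*749777 = (-124078 - 115954)*749777 = -240032*749777 = -179970472864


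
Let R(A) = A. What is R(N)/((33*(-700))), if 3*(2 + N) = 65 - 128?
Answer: 23/23100 ≈ 0.00099567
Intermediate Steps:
N = -23 (N = -2 + (65 - 128)/3 = -2 + (⅓)*(-63) = -2 - 21 = -23)
R(N)/((33*(-700))) = -23/(33*(-700)) = -23/(-23100) = -23*(-1/23100) = 23/23100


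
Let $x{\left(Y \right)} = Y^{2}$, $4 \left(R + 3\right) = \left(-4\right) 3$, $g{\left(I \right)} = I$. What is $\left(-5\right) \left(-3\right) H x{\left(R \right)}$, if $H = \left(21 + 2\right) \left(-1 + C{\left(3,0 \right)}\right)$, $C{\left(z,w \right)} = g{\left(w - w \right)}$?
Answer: $-12420$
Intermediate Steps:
$C{\left(z,w \right)} = 0$ ($C{\left(z,w \right)} = w - w = 0$)
$R = -6$ ($R = -3 + \frac{\left(-4\right) 3}{4} = -3 + \frac{1}{4} \left(-12\right) = -3 - 3 = -6$)
$H = -23$ ($H = \left(21 + 2\right) \left(-1 + 0\right) = 23 \left(-1\right) = -23$)
$\left(-5\right) \left(-3\right) H x{\left(R \right)} = \left(-5\right) \left(-3\right) \left(-23\right) \left(-6\right)^{2} = 15 \left(-23\right) 36 = \left(-345\right) 36 = -12420$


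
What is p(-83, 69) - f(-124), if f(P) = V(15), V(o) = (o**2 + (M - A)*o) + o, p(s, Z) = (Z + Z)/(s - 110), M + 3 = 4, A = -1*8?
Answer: -72513/193 ≈ -375.71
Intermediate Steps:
A = -8
M = 1 (M = -3 + 4 = 1)
p(s, Z) = 2*Z/(-110 + s) (p(s, Z) = (2*Z)/(-110 + s) = 2*Z/(-110 + s))
V(o) = o**2 + 10*o (V(o) = (o**2 + (1 - 1*(-8))*o) + o = (o**2 + (1 + 8)*o) + o = (o**2 + 9*o) + o = o**2 + 10*o)
f(P) = 375 (f(P) = 15*(10 + 15) = 15*25 = 375)
p(-83, 69) - f(-124) = 2*69/(-110 - 83) - 1*375 = 2*69/(-193) - 375 = 2*69*(-1/193) - 375 = -138/193 - 375 = -72513/193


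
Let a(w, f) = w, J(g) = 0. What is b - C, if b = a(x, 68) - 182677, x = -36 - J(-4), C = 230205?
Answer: -412918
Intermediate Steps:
x = -36 (x = -36 - 1*0 = -36 + 0 = -36)
b = -182713 (b = -36 - 182677 = -182713)
b - C = -182713 - 1*230205 = -182713 - 230205 = -412918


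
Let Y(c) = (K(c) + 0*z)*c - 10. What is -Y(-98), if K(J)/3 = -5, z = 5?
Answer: -1460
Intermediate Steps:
K(J) = -15 (K(J) = 3*(-5) = -15)
Y(c) = -10 - 15*c (Y(c) = (-15 + 0*5)*c - 10 = (-15 + 0)*c - 10 = -15*c - 10 = -10 - 15*c)
-Y(-98) = -(-10 - 15*(-98)) = -(-10 + 1470) = -1*1460 = -1460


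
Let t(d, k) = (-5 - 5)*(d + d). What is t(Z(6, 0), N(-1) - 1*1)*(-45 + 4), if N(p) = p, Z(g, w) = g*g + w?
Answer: 29520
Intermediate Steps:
Z(g, w) = w + g**2 (Z(g, w) = g**2 + w = w + g**2)
t(d, k) = -20*d
t(Z(6, 0), N(-1) - 1*1)*(-45 + 4) = (-20*(0 + 6**2))*(-45 + 4) = -20*(0 + 36)*(-41) = -20*36*(-41) = -720*(-41) = 29520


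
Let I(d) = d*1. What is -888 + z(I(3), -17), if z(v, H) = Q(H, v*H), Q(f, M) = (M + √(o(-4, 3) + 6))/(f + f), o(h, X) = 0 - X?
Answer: -1773/2 - √3/34 ≈ -886.55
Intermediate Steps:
I(d) = d
o(h, X) = -X
Q(f, M) = (M + √3)/(2*f) (Q(f, M) = (M + √(-1*3 + 6))/(f + f) = (M + √(-3 + 6))/((2*f)) = (M + √3)*(1/(2*f)) = (M + √3)/(2*f))
z(v, H) = (√3 + H*v)/(2*H) (z(v, H) = (v*H + √3)/(2*H) = (H*v + √3)/(2*H) = (√3 + H*v)/(2*H))
-888 + z(I(3), -17) = -888 + (½)*(√3 - 17*3)/(-17) = -888 + (½)*(-1/17)*(√3 - 51) = -888 + (½)*(-1/17)*(-51 + √3) = -888 + (3/2 - √3/34) = -1773/2 - √3/34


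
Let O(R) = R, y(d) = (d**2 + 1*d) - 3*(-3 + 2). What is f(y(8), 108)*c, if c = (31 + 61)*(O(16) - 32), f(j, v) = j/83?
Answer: -110400/83 ≈ -1330.1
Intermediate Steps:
y(d) = 3 + d + d**2 (y(d) = (d**2 + d) - 3*(-1) = (d + d**2) + 3 = 3 + d + d**2)
f(j, v) = j/83 (f(j, v) = j*(1/83) = j/83)
c = -1472 (c = (31 + 61)*(16 - 32) = 92*(-16) = -1472)
f(y(8), 108)*c = ((3 + 8 + 8**2)/83)*(-1472) = ((3 + 8 + 64)/83)*(-1472) = ((1/83)*75)*(-1472) = (75/83)*(-1472) = -110400/83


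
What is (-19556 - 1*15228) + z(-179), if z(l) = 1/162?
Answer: -5635007/162 ≈ -34784.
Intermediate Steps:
z(l) = 1/162
(-19556 - 1*15228) + z(-179) = (-19556 - 1*15228) + 1/162 = (-19556 - 15228) + 1/162 = -34784 + 1/162 = -5635007/162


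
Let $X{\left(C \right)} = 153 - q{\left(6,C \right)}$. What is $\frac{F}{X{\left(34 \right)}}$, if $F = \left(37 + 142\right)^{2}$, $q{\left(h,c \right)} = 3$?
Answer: $\frac{32041}{150} \approx 213.61$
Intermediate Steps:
$X{\left(C \right)} = 150$ ($X{\left(C \right)} = 153 - 3 = 150$)
$F = 32041$ ($F = 179^{2} = 32041$)
$\frac{F}{X{\left(34 \right)}} = \frac{32041}{150}$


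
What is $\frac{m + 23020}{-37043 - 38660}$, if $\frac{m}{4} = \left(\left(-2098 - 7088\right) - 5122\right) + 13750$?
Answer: $- \frac{20788}{75703} \approx -0.2746$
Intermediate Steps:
$m = -2232$ ($m = 4 \left(\left(\left(-2098 - 7088\right) - 5122\right) + 13750\right) = 4 \left(\left(-9186 - 5122\right) + 13750\right) = 4 \left(-14308 + 13750\right) = 4 \left(-558\right) = -2232$)
$\frac{m + 23020}{-37043 - 38660} = \frac{-2232 + 23020}{-37043 - 38660} = \frac{20788}{-75703} = 20788 \left(- \frac{1}{75703}\right) = - \frac{20788}{75703}$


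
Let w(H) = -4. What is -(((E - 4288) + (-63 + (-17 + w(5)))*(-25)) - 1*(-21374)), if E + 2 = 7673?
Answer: -26857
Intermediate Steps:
E = 7671 (E = -2 + 7673 = 7671)
-(((E - 4288) + (-63 + (-17 + w(5)))*(-25)) - 1*(-21374)) = -(((7671 - 4288) + (-63 + (-17 - 4))*(-25)) - 1*(-21374)) = -((3383 + (-63 - 21)*(-25)) + 21374) = -((3383 - 84*(-25)) + 21374) = -((3383 + 2100) + 21374) = -(5483 + 21374) = -1*26857 = -26857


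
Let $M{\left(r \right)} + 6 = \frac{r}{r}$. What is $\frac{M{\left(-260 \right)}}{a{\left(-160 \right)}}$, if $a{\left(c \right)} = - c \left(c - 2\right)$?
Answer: $\frac{1}{5184} \approx 0.0001929$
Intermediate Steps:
$M{\left(r \right)} = -5$ ($M{\left(r \right)} = -6 + \frac{r}{r} = -6 + 1 = -5$)
$a{\left(c \right)} = - c \left(-2 + c\right)$
$\frac{M{\left(-260 \right)}}{a{\left(-160 \right)}} = - \frac{5}{\left(-160\right) \left(2 - -160\right)} = - \frac{5}{\left(-160\right) \left(2 + 160\right)} = - \frac{5}{\left(-160\right) 162} = - \frac{5}{-25920} = \left(-5\right) \left(- \frac{1}{25920}\right) = \frac{1}{5184}$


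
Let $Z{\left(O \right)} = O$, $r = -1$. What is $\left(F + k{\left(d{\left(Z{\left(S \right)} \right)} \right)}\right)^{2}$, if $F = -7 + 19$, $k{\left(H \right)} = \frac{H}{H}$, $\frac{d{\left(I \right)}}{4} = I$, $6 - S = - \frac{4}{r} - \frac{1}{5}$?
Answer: $169$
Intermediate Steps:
$S = \frac{11}{5}$ ($S = 6 - \left(- \frac{4}{-1} - \frac{1}{5}\right) = 6 - \left(\left(-4\right) \left(-1\right) - \frac{1}{5}\right) = 6 - \left(4 - \frac{1}{5}\right) = 6 - \frac{19}{5} = \frac{11}{5} \approx 2.2$)
$d{\left(I \right)} = 4 I$
$k{\left(H \right)} = 1$
$F = 12$
$\left(F + k{\left(d{\left(Z{\left(S \right)} \right)} \right)}\right)^{2} = \left(12 + 1\right)^{2} = 13^{2} = 169$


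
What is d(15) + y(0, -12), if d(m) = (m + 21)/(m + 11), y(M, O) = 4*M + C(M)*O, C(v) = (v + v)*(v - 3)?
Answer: 18/13 ≈ 1.3846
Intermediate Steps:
C(v) = 2*v*(-3 + v) (C(v) = (2*v)*(-3 + v) = 2*v*(-3 + v))
y(M, O) = 4*M + 2*M*O*(-3 + M) (y(M, O) = 4*M + (2*M*(-3 + M))*O = 4*M + 2*M*O*(-3 + M))
d(m) = (21 + m)/(11 + m)
d(15) + y(0, -12) = (21 + 15)/(11 + 15) + 2*0*(2 - 12*(-3 + 0)) = 36/26 + 2*0*(2 - 12*(-3)) = (1/26)*36 + 2*0*(2 + 36) = 18/13 + 2*0*38 = 18/13 + 0 = 18/13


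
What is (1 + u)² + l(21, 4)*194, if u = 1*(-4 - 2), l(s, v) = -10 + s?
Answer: 2159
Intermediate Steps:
u = -6 (u = 1*(-6) = -6)
(1 + u)² + l(21, 4)*194 = (1 - 6)² + (-10 + 21)*194 = (-5)² + 11*194 = 25 + 2134 = 2159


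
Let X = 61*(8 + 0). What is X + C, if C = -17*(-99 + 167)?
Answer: -668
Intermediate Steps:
X = 488 (X = 61*8 = 488)
C = -1156 (C = -17*68 = -1156)
X + C = 488 - 1156 = -668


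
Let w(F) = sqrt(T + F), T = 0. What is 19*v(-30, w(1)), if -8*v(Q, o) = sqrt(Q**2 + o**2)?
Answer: -19*sqrt(901)/8 ≈ -71.290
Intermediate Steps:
w(F) = sqrt(F) (w(F) = sqrt(0 + F) = sqrt(F))
v(Q, o) = -sqrt(Q**2 + o**2)/8
19*v(-30, w(1)) = 19*(-sqrt((-30)**2 + (sqrt(1))**2)/8) = 19*(-sqrt(900 + 1**2)/8) = 19*(-sqrt(900 + 1)/8) = 19*(-sqrt(901)/8) = -19*sqrt(901)/8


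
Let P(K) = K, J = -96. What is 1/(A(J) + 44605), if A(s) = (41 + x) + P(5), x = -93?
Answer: 1/44558 ≈ 2.2443e-5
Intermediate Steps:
A(s) = -47 (A(s) = (41 - 93) + 5 = -52 + 5 = -47)
1/(A(J) + 44605) = 1/(-47 + 44605) = 1/44558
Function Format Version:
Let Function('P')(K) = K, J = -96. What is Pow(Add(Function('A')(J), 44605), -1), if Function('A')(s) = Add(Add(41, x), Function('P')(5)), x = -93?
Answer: Rational(1, 44558) ≈ 2.2443e-5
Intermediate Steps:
Function('A')(s) = -47 (Function('A')(s) = Add(Add(41, -93), 5) = Add(-52, 5) = -47)
Pow(Add(Function('A')(J), 44605), -1) = Pow(Add(-47, 44605), -1) = Pow(44558, -1) = Rational(1, 44558)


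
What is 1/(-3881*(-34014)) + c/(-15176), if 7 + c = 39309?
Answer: -1297047881923/500839619196 ≈ -2.5897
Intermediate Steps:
c = 39302 (c = -7 + 39309 = 39302)
1/(-3881*(-34014)) + c/(-15176) = 1/(-3881*(-34014)) + 39302/(-15176) = -1/3881*(-1/34014) + 39302*(-1/15176) = 1/132008334 - 19651/7588 = -1297047881923/500839619196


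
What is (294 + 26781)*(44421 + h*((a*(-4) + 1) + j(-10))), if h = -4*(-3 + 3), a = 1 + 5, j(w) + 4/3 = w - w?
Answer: 1202698575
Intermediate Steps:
j(w) = -4/3 (j(w) = -4/3 + (w - w) = -4/3 + 0 = -4/3)
a = 6
h = 0 (h = -4*0 = 0)
(294 + 26781)*(44421 + h*((a*(-4) + 1) + j(-10))) = (294 + 26781)*(44421 + 0*((6*(-4) + 1) - 4/3)) = 27075*(44421 + 0*((-24 + 1) - 4/3)) = 27075*(44421 + 0*(-23 - 4/3)) = 27075*(44421 + 0*(-73/3)) = 27075*(44421 + 0) = 27075*44421 = 1202698575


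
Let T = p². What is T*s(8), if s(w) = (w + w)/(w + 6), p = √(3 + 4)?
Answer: 8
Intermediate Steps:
p = √7 ≈ 2.6458
T = 7 (T = (√7)² = 7)
s(w) = 2*w/(6 + w) (s(w) = (2*w)/(6 + w) = 2*w/(6 + w))
T*s(8) = 7*(2*8/(6 + 8)) = 7*(2*8/14) = 7*(2*8*(1/14)) = 7*(8/7) = 8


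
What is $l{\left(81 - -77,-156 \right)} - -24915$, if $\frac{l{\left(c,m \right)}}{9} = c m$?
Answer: $-196917$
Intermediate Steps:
$l{\left(c,m \right)} = 9 c m$
$l{\left(81 - -77,-156 \right)} - -24915 = 9 \left(81 - -77\right) \left(-156\right) - -24915 = 9 \left(81 + 77\right) \left(-156\right) + 24915 = 9 \cdot 158 \left(-156\right) + 24915 = -221832 + 24915 = -196917$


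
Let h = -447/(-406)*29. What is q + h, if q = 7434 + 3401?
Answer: 152137/14 ≈ 10867.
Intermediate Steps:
h = 447/14 (h = -447*(-1/406)*29 = (447/406)*29 = 447/14 ≈ 31.929)
q = 10835
q + h = 10835 + 447/14 = 152137/14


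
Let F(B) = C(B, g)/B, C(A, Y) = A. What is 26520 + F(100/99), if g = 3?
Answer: 26521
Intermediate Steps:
F(B) = 1 (F(B) = B/B = 1)
26520 + F(100/99) = 26520 + 1 = 26521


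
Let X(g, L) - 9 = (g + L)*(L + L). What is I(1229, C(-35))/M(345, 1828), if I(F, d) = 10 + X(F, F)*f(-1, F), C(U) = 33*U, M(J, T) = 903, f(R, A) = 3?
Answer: 18125329/903 ≈ 20072.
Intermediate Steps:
X(g, L) = 9 + 2*L*(L + g) (X(g, L) = 9 + (g + L)*(L + L) = 9 + (L + g)*(2*L) = 9 + 2*L*(L + g))
I(F, d) = 37 + 12*F² (I(F, d) = 10 + (9 + 2*F² + 2*F*F)*3 = 10 + (9 + 2*F² + 2*F²)*3 = 10 + (9 + 4*F²)*3 = 10 + (27 + 12*F²) = 37 + 12*F²)
I(1229, C(-35))/M(345, 1828) = (37 + 12*1229²)/903 = (37 + 12*1510441)*(1/903) = (37 + 18125292)*(1/903) = 18125329*(1/903) = 18125329/903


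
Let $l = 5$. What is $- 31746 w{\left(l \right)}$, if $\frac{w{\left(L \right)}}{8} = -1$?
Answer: $253968$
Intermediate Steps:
$w{\left(L \right)} = -8$ ($w{\left(L \right)} = 8 \left(-1\right) = -8$)
$- 31746 w{\left(l \right)} = \left(-31746\right) \left(-8\right) = 253968$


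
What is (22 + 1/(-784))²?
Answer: 297459009/614656 ≈ 483.94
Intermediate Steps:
(22 + 1/(-784))² = (22 - 1/784)² = (17247/784)² = 297459009/614656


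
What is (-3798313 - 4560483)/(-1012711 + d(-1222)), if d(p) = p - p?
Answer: 42004/5089 ≈ 8.2539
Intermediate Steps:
d(p) = 0
(-3798313 - 4560483)/(-1012711 + d(-1222)) = (-3798313 - 4560483)/(-1012711 + 0) = -8358796/(-1012711) = -8358796*(-1/1012711) = 42004/5089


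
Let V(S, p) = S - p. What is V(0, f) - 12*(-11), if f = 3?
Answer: 129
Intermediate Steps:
V(0, f) - 12*(-11) = (0 - 1*3) - 12*(-11) = (0 - 3) + 132 = -3 + 132 = 129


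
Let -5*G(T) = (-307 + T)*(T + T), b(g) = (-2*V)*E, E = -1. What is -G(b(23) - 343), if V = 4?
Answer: 86028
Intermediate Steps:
b(g) = 8 (b(g) = -2*4*(-1) = -8*(-1) = 8)
G(T) = -2*T*(-307 + T)/5 (G(T) = -(-307 + T)*(T + T)/5 = -(-307 + T)*2*T/5 = -2*T*(-307 + T)/5)
-G(b(23) - 343) = -2*(8 - 343)*(307 - (8 - 343))/5 = -2*(-335)*(307 - 1*(-335))/5 = -2*(-335)*(307 + 335)/5 = -2*(-335)*642/5 = -1*(-86028) = 86028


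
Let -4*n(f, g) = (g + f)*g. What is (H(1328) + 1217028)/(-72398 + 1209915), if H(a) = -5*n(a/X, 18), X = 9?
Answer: 1220753/1137517 ≈ 1.0732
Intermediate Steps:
n(f, g) = -g*(f + g)/4 (n(f, g) = -(g + f)*g/4 = -(f + g)*g/4 = -g*(f + g)/4)
H(a) = 405 + 5*a/2 (H(a) = -(-5)*18*(a/9 + 18)/4 = -(-5)*18*(18 + a/9)/4 = -5*(-81 - a/2) = 405 + 5*a/2)
(H(1328) + 1217028)/(-72398 + 1209915) = ((405 + (5/2)*1328) + 1217028)/(-72398 + 1209915) = ((405 + 3320) + 1217028)/1137517 = (3725 + 1217028)*(1/1137517) = 1220753*(1/1137517) = 1220753/1137517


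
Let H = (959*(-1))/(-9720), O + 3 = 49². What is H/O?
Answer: 959/23308560 ≈ 4.1144e-5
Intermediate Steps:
O = 2398 (O = -3 + 49² = -3 + 2401 = 2398)
H = 959/9720 (H = -959*(-1/9720) = 959/9720 ≈ 0.098662)
H/O = (959/9720)/2398 = (959/9720)*(1/2398) = 959/23308560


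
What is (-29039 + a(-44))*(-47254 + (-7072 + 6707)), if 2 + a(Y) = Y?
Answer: 1384998615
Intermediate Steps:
a(Y) = -2 + Y
(-29039 + a(-44))*(-47254 + (-7072 + 6707)) = (-29039 + (-2 - 44))*(-47254 + (-7072 + 6707)) = (-29039 - 46)*(-47254 - 365) = -29085*(-47619) = 1384998615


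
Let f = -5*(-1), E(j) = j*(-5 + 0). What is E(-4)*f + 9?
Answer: 109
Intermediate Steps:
E(j) = -5*j (E(j) = j*(-5) = -5*j)
f = 5
E(-4)*f + 9 = -5*(-4)*5 + 9 = 20*5 + 9 = 100 + 9 = 109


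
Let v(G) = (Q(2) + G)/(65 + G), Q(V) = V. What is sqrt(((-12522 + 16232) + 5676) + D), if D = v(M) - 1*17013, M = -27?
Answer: I*sqrt(11014338)/38 ≈ 87.336*I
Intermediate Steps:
v(G) = (2 + G)/(65 + G)
D = -646519/38 (D = (2 - 27)/(65 - 27) - 1*17013 = -25/38 - 17013 = -646519/38 ≈ -17014.)
sqrt(((-12522 + 16232) + 5676) + D) = sqrt(((-12522 + 16232) + 5676) - 646519/38) = sqrt((3710 + 5676) - 646519/38) = sqrt(9386 - 646519/38) = sqrt(-289851/38) = I*sqrt(11014338)/38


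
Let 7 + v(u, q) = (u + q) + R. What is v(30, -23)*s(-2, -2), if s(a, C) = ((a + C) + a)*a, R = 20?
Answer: 240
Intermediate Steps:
v(u, q) = 13 + q + u (v(u, q) = -7 + ((u + q) + 20) = -7 + ((q + u) + 20) = -7 + (20 + q + u) = 13 + q + u)
s(a, C) = a*(C + 2*a) (s(a, C) = ((C + a) + a)*a = (C + 2*a)*a = a*(C + 2*a))
v(30, -23)*s(-2, -2) = (13 - 23 + 30)*(-2*(-2 + 2*(-2))) = 20*(-2*(-2 - 4)) = 20*(-2*(-6)) = 20*12 = 240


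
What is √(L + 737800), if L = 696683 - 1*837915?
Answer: 2*√149142 ≈ 772.38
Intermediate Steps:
L = -141232 (L = 696683 - 837915 = -141232)
√(L + 737800) = √(-141232 + 737800) = √596568 = 2*√149142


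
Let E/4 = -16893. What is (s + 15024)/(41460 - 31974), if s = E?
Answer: -8758/1581 ≈ -5.5395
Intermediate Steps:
E = -67572 (E = 4*(-16893) = -67572)
s = -67572
(s + 15024)/(41460 - 31974) = (-67572 + 15024)/(41460 - 31974) = -52548/9486 = -52548*1/9486 = -8758/1581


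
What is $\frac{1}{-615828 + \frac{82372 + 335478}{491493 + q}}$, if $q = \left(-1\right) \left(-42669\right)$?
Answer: $- \frac{267081}{164475749143} \approx -1.6238 \cdot 10^{-6}$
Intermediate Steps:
$q = 42669$
$\frac{1}{-615828 + \frac{82372 + 335478}{491493 + q}} = \frac{1}{-615828 + \frac{82372 + 335478}{491493 + 42669}} = \frac{1}{-615828 + \frac{417850}{534162}} = \frac{1}{-615828 + 417850 \cdot \frac{1}{534162}} = \frac{1}{-615828 + \frac{208925}{267081}} = \frac{1}{- \frac{164475749143}{267081}} = - \frac{267081}{164475749143}$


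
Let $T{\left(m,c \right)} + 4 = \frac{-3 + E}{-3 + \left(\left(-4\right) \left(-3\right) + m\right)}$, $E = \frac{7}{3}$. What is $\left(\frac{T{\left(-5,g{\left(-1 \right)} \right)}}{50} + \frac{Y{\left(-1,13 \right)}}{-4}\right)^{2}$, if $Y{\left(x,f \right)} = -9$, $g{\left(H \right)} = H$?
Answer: $\frac{169}{36} \approx 4.6944$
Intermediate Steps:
$E = \frac{7}{3}$ ($E = 7 \cdot \frac{1}{3} = \frac{7}{3} \approx 2.3333$)
$T{\left(m,c \right)} = -4 - \frac{2}{3 \left(9 + m\right)}$ ($T{\left(m,c \right)} = -4 + \frac{-3 + \frac{7}{3}}{-3 + \left(\left(-4\right) \left(-3\right) + m\right)} = -4 - \frac{2}{3 \left(-3 + \left(12 + m\right)\right)} = -4 - \frac{2}{3 \left(9 + m\right)}$)
$\left(\frac{T{\left(-5,g{\left(-1 \right)} \right)}}{50} + \frac{Y{\left(-1,13 \right)}}{-4}\right)^{2} = \left(\frac{\frac{2}{3} \frac{1}{9 - 5} \left(-55 - -30\right)}{50} - \frac{9}{-4}\right)^{2} = \left(\frac{2 \left(-55 + 30\right)}{3 \cdot 4} \cdot \frac{1}{50} - - \frac{9}{4}\right)^{2} = \left(\frac{2}{3} \cdot \frac{1}{4} \left(-25\right) \frac{1}{50} + \frac{9}{4}\right)^{2} = \left(\left(- \frac{25}{6}\right) \frac{1}{50} + \frac{9}{4}\right)^{2} = \left(- \frac{1}{12} + \frac{9}{4}\right)^{2} = \left(\frac{13}{6}\right)^{2} = \frac{169}{36}$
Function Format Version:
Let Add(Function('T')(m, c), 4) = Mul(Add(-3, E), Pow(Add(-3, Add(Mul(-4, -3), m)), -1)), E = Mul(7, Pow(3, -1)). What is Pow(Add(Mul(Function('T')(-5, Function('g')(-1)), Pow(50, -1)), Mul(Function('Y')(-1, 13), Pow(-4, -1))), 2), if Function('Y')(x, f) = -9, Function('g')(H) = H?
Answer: Rational(169, 36) ≈ 4.6944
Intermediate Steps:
E = Rational(7, 3) (E = Mul(7, Rational(1, 3)) = Rational(7, 3) ≈ 2.3333)
Function('T')(m, c) = Add(-4, Mul(Rational(-2, 3), Pow(Add(9, m), -1))) (Function('T')(m, c) = Add(-4, Mul(Add(-3, Rational(7, 3)), Pow(Add(-3, Add(Mul(-4, -3), m)), -1))) = Add(-4, Mul(Rational(-2, 3), Pow(Add(-3, Add(12, m)), -1))) = Add(-4, Mul(Rational(-2, 3), Pow(Add(9, m), -1))))
Pow(Add(Mul(Function('T')(-5, Function('g')(-1)), Pow(50, -1)), Mul(Function('Y')(-1, 13), Pow(-4, -1))), 2) = Pow(Add(Mul(Mul(Rational(2, 3), Pow(Add(9, -5), -1), Add(-55, Mul(-6, -5))), Pow(50, -1)), Mul(-9, Pow(-4, -1))), 2) = Pow(Add(Mul(Mul(Rational(2, 3), Pow(4, -1), Add(-55, 30)), Rational(1, 50)), Mul(-9, Rational(-1, 4))), 2) = Pow(Add(Mul(Mul(Rational(2, 3), Rational(1, 4), -25), Rational(1, 50)), Rational(9, 4)), 2) = Pow(Add(Mul(Rational(-25, 6), Rational(1, 50)), Rational(9, 4)), 2) = Pow(Add(Rational(-1, 12), Rational(9, 4)), 2) = Pow(Rational(13, 6), 2) = Rational(169, 36)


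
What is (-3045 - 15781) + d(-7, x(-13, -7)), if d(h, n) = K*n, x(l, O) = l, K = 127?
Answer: -20477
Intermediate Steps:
d(h, n) = 127*n
(-3045 - 15781) + d(-7, x(-13, -7)) = (-3045 - 15781) + 127*(-13) = -18826 - 1651 = -20477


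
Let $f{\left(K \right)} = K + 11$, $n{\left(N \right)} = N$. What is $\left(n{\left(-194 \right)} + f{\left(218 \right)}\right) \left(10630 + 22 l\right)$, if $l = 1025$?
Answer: $1161300$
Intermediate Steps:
$f{\left(K \right)} = 11 + K$
$\left(n{\left(-194 \right)} + f{\left(218 \right)}\right) \left(10630 + 22 l\right) = \left(-194 + \left(11 + 218\right)\right) \left(10630 + 22 \cdot 1025\right) = \left(-194 + 229\right) \left(10630 + 22550\right) = 35 \cdot 33180 = 1161300$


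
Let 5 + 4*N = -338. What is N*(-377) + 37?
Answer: 129459/4 ≈ 32365.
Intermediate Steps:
N = -343/4 (N = -5/4 + (¼)*(-338) = -5/4 - 169/2 = -343/4 ≈ -85.750)
N*(-377) + 37 = -343/4*(-377) + 37 = 129311/4 + 37 = 129459/4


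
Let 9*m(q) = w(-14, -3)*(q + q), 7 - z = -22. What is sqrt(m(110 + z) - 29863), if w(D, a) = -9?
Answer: 3*I*sqrt(3349) ≈ 173.61*I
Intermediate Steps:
z = 29 (z = 7 - 1*(-22) = 7 + 22 = 29)
m(q) = -2*q (m(q) = (-9*(q + q))/9 = (-18*q)/9 = -2*q)
sqrt(m(110 + z) - 29863) = sqrt(-2*(110 + 29) - 29863) = sqrt(-2*139 - 29863) = sqrt(-278 - 29863) = sqrt(-30141) = 3*I*sqrt(3349)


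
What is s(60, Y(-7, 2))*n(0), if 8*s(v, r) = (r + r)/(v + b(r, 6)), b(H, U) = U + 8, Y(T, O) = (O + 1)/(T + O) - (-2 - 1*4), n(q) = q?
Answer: 0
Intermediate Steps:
Y(T, O) = 6 + (1 + O)/(O + T) (Y(T, O) = (1 + O)/(O + T) - (-2 - 4) = (1 + O)/(O + T) - 1*(-6) = (1 + O)/(O + T) + 6 = 6 + (1 + O)/(O + T))
b(H, U) = 8 + U
s(v, r) = r/(4*(14 + v)) (s(v, r) = ((r + r)/(v + (8 + 6)))/8 = ((2*r)/(v + 14))/8 = ((2*r)/(14 + v))/8 = (2*r/(14 + v))/8 = r/(4*(14 + v)))
s(60, Y(-7, 2))*n(0) = (((1 + 6*(-7) + 7*2)/(2 - 7))/(4*(14 + 60)))*0 = ((1/4)*((1 - 42 + 14)/(-5))/74)*0 = ((1/4)*(-1/5*(-27))*(1/74))*0 = ((1/4)*(27/5)*(1/74))*0 = (27/1480)*0 = 0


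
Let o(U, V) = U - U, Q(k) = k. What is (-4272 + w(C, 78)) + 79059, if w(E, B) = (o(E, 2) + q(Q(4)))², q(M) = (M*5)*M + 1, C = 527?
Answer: 81348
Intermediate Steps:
o(U, V) = 0
q(M) = 1 + 5*M² (q(M) = (5*M)*M + 1 = 5*M² + 1 = 1 + 5*M²)
w(E, B) = 6561 (w(E, B) = (0 + (1 + 5*4²))² = (0 + (1 + 5*16))² = (0 + (1 + 80))² = (0 + 81)² = 81² = 6561)
(-4272 + w(C, 78)) + 79059 = (-4272 + 6561) + 79059 = 2289 + 79059 = 81348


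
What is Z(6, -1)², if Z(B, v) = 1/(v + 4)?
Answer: ⅑ ≈ 0.11111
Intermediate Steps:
Z(B, v) = 1/(4 + v)
Z(6, -1)² = (1/(4 - 1))² = (1/3)² = (⅓)² = ⅑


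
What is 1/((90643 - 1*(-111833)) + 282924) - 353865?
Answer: -171766070999/485400 ≈ -3.5387e+5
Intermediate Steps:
1/((90643 - 1*(-111833)) + 282924) - 353865 = 1/((90643 + 111833) + 282924) - 353865 = 1/(202476 + 282924) - 353865 = 1/485400 - 353865 = -171766070999/485400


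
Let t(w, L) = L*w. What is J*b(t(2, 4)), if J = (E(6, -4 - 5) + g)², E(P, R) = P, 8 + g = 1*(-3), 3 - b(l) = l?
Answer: -125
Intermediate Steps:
b(l) = 3 - l
g = -11 (g = -8 + 1*(-3) = -8 - 3 = -11)
J = 25 (J = (6 - 11)² = (-5)² = 25)
J*b(t(2, 4)) = 25*(3 - 4*2) = 25*(3 - 1*8) = 25*(3 - 8) = 25*(-5) = -125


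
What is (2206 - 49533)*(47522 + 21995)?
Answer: -3290031059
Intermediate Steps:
(2206 - 49533)*(47522 + 21995) = -47327*69517 = -3290031059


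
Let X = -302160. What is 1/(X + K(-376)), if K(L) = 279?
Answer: -1/301881 ≈ -3.3126e-6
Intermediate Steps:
1/(X + K(-376)) = 1/(-302160 + 279) = 1/(-301881) = -1/301881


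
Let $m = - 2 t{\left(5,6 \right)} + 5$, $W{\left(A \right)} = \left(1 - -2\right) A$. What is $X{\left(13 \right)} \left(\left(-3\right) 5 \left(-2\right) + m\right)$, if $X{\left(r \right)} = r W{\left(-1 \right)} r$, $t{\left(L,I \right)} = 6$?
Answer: $-11661$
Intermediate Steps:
$W{\left(A \right)} = 3 A$ ($W{\left(A \right)} = \left(1 + 2\right) A = 3 A$)
$X{\left(r \right)} = - 3 r^{2}$ ($X{\left(r \right)} = r 3 \left(-1\right) r = r \left(-3\right) r = - 3 r r = - 3 r^{2}$)
$m = -7$ ($m = \left(-2\right) 6 + 5 = -12 + 5 = -7$)
$X{\left(13 \right)} \left(\left(-3\right) 5 \left(-2\right) + m\right) = - 3 \cdot 13^{2} \left(\left(-3\right) 5 \left(-2\right) - 7\right) = \left(-3\right) 169 \left(\left(-15\right) \left(-2\right) - 7\right) = - 507 \left(30 - 7\right) = \left(-507\right) 23 = -11661$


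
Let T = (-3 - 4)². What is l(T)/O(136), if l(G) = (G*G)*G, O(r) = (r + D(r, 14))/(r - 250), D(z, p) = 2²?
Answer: -957999/10 ≈ -95800.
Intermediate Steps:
D(z, p) = 4
O(r) = (4 + r)/(-250 + r) (O(r) = (r + 4)/(r - 250) = (4 + r)/(-250 + r))
T = 49 (T = (-7)² = 49)
l(G) = G³ (l(G) = G²*G = G³)
l(T)/O(136) = 49³/(((4 + 136)/(-250 + 136))) = 117649/((140/(-114))) = 117649/((-1/114*140)) = 117649/(-70/57) = 117649*(-57/70) = -957999/10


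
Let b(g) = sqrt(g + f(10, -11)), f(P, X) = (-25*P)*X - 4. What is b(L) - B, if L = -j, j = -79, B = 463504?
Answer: -463504 + 5*sqrt(113) ≈ -4.6345e+5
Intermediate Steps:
L = 79 (L = -1*(-79) = 79)
f(P, X) = -4 - 25*P*X (f(P, X) = -25*P*X - 4 = -4 - 25*P*X)
b(g) = sqrt(2746 + g) (b(g) = sqrt(g + (-4 - 25*10*(-11))) = sqrt(g + (-4 + 2750)) = sqrt(g + 2746) = sqrt(2746 + g))
b(L) - B = sqrt(2746 + 79) - 1*463504 = sqrt(2825) - 463504 = 5*sqrt(113) - 463504 = -463504 + 5*sqrt(113)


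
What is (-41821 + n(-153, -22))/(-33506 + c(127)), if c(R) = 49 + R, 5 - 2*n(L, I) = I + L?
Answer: 41731/33330 ≈ 1.2521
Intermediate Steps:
n(L, I) = 5/2 - I/2 - L/2 (n(L, I) = 5/2 - (I + L)/2 = 5/2 + (-I/2 - L/2) = 5/2 - I/2 - L/2)
(-41821 + n(-153, -22))/(-33506 + c(127)) = (-41821 + (5/2 - ½*(-22) - ½*(-153)))/(-33506 + (49 + 127)) = (-41821 + (5/2 + 11 + 153/2))/(-33506 + 176) = (-41821 + 90)/(-33330) = -41731*(-1/33330) = 41731/33330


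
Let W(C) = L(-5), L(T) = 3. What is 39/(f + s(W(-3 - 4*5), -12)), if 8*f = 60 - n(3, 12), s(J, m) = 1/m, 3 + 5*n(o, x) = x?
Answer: 4680/863 ≈ 5.4229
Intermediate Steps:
n(o, x) = -⅗ + x/5
W(C) = 3
f = 291/40 (f = (60 - (-⅗ + (⅕)*12))/8 = (60 - (-⅗ + 12/5))/8 = (60 - 1*9/5)/8 = (60 - 9/5)/8 = (⅛)*(291/5) = 291/40 ≈ 7.2750)
39/(f + s(W(-3 - 4*5), -12)) = 39/(291/40 + 1/(-12)) = 39/(291/40 - 1/12) = 39/(863/120) = 39*(120/863) = 4680/863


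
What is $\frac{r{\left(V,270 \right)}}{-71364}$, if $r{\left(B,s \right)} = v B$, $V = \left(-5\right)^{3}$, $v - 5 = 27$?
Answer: $\frac{1000}{17841} \approx 0.056051$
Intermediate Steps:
$v = 32$ ($v = 5 + 27 = 32$)
$V = -125$
$r{\left(B,s \right)} = 32 B$
$\frac{r{\left(V,270 \right)}}{-71364} = \frac{32 \left(-125\right)}{-71364} = \left(-4000\right) \left(- \frac{1}{71364}\right) = \frac{1000}{17841}$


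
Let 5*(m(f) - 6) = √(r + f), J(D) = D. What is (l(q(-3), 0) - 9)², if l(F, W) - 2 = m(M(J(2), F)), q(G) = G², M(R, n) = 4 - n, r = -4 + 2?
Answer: (5 - I*√7)²/25 ≈ 0.72 - 1.0583*I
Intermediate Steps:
r = -2
m(f) = 6 + √(-2 + f)/5
l(F, W) = 8 + √(2 - F)/5 (l(F, W) = 2 + (6 + √(-2 + (4 - F))/5) = 2 + (6 + √(2 - F)/5) = 8 + √(2 - F)/5)
(l(q(-3), 0) - 9)² = ((8 + √(2 - 1*(-3)²)/5) - 9)² = ((8 + √(2 - 1*9)/5) - 9)² = ((8 + √(2 - 9)/5) - 9)² = ((8 + √(-7)/5) - 9)² = ((8 + (I*√7)/5) - 9)² = ((8 + I*√7/5) - 9)² = (-1 + I*√7/5)²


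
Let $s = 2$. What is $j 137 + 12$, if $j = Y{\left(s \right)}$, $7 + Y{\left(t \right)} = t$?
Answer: $-673$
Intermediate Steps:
$Y{\left(t \right)} = -7 + t$
$j = -5$ ($j = -7 + 2 = -5$)
$j 137 + 12 = \left(-5\right) 137 + 12 = -685 + 12 = -673$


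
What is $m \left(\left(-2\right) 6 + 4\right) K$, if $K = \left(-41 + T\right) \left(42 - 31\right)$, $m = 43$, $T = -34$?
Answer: $283800$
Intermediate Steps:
$K = -825$ ($K = \left(-41 - 34\right) \left(42 - 31\right) = \left(-75\right) 11 = -825$)
$m \left(\left(-2\right) 6 + 4\right) K = 43 \left(\left(-2\right) 6 + 4\right) \left(-825\right) = 43 \left(-12 + 4\right) \left(-825\right) = 43 \left(-8\right) \left(-825\right) = \left(-344\right) \left(-825\right) = 283800$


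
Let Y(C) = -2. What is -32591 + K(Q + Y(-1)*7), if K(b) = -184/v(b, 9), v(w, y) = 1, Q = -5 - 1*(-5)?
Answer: -32775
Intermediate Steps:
Q = 0 (Q = -5 + 5 = 0)
K(b) = -184 (K(b) = -184/1 = -184*1 = -184)
-32591 + K(Q + Y(-1)*7) = -32591 - 184 = -32775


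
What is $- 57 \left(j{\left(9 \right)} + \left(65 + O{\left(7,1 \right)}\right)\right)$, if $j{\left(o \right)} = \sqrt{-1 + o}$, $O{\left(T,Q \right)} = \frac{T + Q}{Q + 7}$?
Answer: $-3762 - 114 \sqrt{2} \approx -3923.2$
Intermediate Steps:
$O{\left(T,Q \right)} = \frac{Q + T}{7 + Q}$
$- 57 \left(j{\left(9 \right)} + \left(65 + O{\left(7,1 \right)}\right)\right) = - 57 \left(\sqrt{-1 + 9} + \left(65 + \frac{1 + 7}{7 + 1}\right)\right) = - 57 \left(\sqrt{8} + \left(65 + \frac{1}{8} \cdot 8\right)\right) = - 57 \left(2 \sqrt{2} + \left(65 + \frac{1}{8} \cdot 8\right)\right) = - 57 \left(2 \sqrt{2} + \left(65 + 1\right)\right) = - 57 \left(2 \sqrt{2} + 66\right) = - 57 \left(66 + 2 \sqrt{2}\right) = -3762 - 114 \sqrt{2}$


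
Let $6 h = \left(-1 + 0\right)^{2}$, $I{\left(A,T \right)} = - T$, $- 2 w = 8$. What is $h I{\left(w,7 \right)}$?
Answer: $- \frac{7}{6} \approx -1.1667$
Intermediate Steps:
$w = -4$ ($w = \left(- \frac{1}{2}\right) 8 = -4$)
$h = \frac{1}{6}$ ($h = \frac{\left(-1 + 0\right)^{2}}{6} = \frac{\left(-1\right)^{2}}{6} = \frac{1}{6} \cdot 1 = \frac{1}{6} \approx 0.16667$)
$h I{\left(w,7 \right)} = \frac{\left(-1\right) 7}{6} = \frac{1}{6} \left(-7\right) = - \frac{7}{6}$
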